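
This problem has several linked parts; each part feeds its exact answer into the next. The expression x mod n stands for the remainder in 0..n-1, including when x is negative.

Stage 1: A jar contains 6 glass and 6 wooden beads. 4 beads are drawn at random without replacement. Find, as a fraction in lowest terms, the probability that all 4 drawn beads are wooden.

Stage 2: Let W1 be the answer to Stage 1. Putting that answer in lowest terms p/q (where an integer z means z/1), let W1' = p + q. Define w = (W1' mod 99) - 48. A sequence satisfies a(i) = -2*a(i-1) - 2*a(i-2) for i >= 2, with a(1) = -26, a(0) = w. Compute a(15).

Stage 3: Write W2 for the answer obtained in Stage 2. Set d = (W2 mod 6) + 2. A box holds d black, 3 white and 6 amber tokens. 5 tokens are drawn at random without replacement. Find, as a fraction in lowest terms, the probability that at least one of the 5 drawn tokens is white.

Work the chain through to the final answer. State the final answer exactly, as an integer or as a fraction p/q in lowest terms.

Stage 1: total draws C(12,4) = 495; favorable C(6,4) = 15; P = 1/33; answer 1/33
Stage 2: W1 = 1/33; threaded value p + q = 34; w = -14; a(2) = -2*(-26) - 2*(-14) = 80; iterating: a(2)=80, a(3)=-108, a(4)=56, a(5)=104, a(6)=-320, a(7)=432, a(8)=-224, a(9)=-416, a(10)=1280, a(11)=-1728, a(12)=896, a(13)=1664, a(14)=-5120, a(15)=6912; answer 6912
Stage 3: W2 = 6912; d = 2; total draws C(11,5) = 462; complement C(8,5) = 56; favorable 462 - 56 = 406; P = 29/33; answer 29/33

29/33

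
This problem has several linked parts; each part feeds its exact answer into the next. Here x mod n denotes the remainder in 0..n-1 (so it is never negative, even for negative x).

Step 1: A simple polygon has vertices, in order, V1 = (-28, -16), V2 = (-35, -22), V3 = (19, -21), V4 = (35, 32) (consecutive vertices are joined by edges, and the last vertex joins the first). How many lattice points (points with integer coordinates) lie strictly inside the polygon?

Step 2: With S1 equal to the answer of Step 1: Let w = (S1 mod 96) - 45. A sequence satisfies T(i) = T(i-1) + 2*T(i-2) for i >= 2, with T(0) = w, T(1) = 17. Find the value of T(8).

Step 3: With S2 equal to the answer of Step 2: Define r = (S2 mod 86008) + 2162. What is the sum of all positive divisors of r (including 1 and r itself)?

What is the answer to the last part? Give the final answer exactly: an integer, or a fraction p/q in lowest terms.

Step 1: cross terms: (-28*-22 - -35*-16)=56, (-35*-21 - 19*-22)=1153, (19*32 - 35*-21)=1343, (35*-16 - -28*32)=336; twice the area = |2888| = 2888; area = 1444; boundary points = 1 + 1 + 1 + 3 = 6; strictly interior points = area - boundary/2 + 1 = 1442; answer 1442
Step 2: S1 = 1442; w = -43; T(2) = 1*(17) + 2*(-43) = -69; iterating: T(2)=-69, T(3)=-35, T(4)=-173, T(5)=-243, T(6)=-589, T(7)=-1075, T(8)=-2253; answer -2253
Step 3: S2 = -2253; r = 85917; 85917 = 3 * 13 * 2203; sigma = (1 + 3) * (1 + 13) * (1 + 2203) = 4 * 14 * 2204 = 123424; answer 123424

123424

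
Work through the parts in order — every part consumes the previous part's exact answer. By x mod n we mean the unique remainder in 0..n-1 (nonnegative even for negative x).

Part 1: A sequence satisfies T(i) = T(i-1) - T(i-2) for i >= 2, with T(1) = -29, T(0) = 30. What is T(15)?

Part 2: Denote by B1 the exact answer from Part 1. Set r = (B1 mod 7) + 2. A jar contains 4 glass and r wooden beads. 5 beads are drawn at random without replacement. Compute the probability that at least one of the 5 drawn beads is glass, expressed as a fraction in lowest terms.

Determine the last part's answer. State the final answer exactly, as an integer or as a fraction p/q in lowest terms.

Part 1: T(2) = 1*(-29) - 1*(30) = -59; iterating: T(2)=-59, T(3)=-30, T(4)=29, T(5)=59, T(6)=30, T(7)=-29, T(8)=-59, T(9)=-30, T(10)=29, T(11)=59, T(12)=30, T(13)=-29, T(14)=-59, T(15)=-30; answer -30
Part 2: B1 = -30; r = 7; total draws C(11,5) = 462; complement C(7,5) = 21; favorable 462 - 21 = 441; P = 21/22; answer 21/22

21/22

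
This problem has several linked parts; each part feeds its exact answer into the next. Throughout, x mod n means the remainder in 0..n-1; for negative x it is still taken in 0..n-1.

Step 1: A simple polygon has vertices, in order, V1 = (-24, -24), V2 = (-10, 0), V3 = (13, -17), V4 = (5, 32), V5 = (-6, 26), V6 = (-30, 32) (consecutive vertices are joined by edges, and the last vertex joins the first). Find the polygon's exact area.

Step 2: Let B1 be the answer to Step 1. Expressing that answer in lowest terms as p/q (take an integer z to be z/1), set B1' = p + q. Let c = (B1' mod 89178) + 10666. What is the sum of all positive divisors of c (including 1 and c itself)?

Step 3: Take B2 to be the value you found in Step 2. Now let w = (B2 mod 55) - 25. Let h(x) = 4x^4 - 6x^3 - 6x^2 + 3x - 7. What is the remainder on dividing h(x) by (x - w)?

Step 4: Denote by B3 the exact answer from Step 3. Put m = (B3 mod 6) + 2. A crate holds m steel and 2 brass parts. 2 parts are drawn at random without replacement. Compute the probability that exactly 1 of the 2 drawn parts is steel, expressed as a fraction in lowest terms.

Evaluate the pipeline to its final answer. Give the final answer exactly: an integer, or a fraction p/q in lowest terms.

10/21

Step 1: cross terms: (-24*0 - -10*-24)=-240, (-10*-17 - 13*0)=170, (13*32 - 5*-17)=501, (5*26 - -6*32)=322, (-6*32 - -30*26)=588, (-30*-24 - -24*32)=1488; twice the area = |2829| = 2829; area = 2829/2; answer 2829/2
Step 2: B1 = 2829/2; threaded value p + q = 2831; c = 13497; 13497 = 3 * 11 * 409; sigma = (1 + 3) * (1 + 11) * (1 + 409) = 4 * 12 * 410 = 19680; answer 19680
Step 3: B2 = 19680; w = 20; remainder = value at the root: 4*(20)^4 - 6*(20)^3 - 6*(20)^2 + 3*(20)^1 - 7 = (640000) + (-48000) + (-2400) + (60) + (-7) = 589653; answer 589653
Step 4: B3 = 589653; m = 5; total draws C(7,2) = 21; favorable C(5,1)*C(2,1) = 10; P = 10/21; answer 10/21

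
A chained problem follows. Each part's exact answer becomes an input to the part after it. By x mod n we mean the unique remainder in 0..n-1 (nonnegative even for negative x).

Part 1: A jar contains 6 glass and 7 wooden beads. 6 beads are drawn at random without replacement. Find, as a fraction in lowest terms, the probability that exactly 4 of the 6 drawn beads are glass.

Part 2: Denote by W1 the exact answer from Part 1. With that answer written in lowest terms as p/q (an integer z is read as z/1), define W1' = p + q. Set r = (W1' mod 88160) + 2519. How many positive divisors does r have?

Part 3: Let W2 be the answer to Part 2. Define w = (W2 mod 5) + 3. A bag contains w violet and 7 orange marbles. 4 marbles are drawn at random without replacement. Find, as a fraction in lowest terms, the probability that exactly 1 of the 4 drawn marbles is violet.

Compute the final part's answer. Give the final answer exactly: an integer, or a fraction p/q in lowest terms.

Part 1: total draws C(13,6) = 1716; favorable C(6,4)*C(7,2) = 315; P = 105/572; answer 105/572
Part 2: W1 = 105/572; threaded value p + q = 677; r = 3196; 3196 = 2^2 * 17 * 47; number of divisors = (2+1) * (1+1) * (1+1) = 12; answer 12
Part 3: W2 = 12; w = 5; total draws C(12,4) = 495; favorable C(5,1)*C(7,3) = 175; P = 35/99; answer 35/99

35/99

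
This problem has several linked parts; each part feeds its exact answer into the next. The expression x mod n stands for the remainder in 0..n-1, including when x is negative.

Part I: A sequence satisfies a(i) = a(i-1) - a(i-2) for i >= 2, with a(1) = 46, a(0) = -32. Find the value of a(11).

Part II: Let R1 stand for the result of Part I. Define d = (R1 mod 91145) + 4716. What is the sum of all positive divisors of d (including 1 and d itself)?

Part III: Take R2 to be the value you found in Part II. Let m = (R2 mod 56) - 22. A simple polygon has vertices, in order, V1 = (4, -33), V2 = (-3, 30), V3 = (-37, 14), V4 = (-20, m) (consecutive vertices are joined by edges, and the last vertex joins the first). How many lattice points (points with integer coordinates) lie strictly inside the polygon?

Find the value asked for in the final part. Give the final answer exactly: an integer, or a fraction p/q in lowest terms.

969

Part I: a(2) = 1*(46) - 1*(-32) = 78; iterating: a(2)=78, a(3)=32, a(4)=-46, a(5)=-78, a(6)=-32, a(7)=46, a(8)=78, a(9)=32, a(10)=-46, a(11)=-78; answer -78
Part II: R1 = -78; d = 95783; 95783 is prime, so its only divisors are 1 and 95783; sigma = 1 + 95783 = 95784; answer 95784
Part III: R2 = 95784; m = 2; cross terms: (4*30 - -3*-33)=21, (-3*14 - -37*30)=1068, (-37*2 - -20*14)=206, (-20*-33 - 4*2)=652; twice the area = |1947| = 1947; area = 1947/2; boundary points = 7 + 2 + 1 + 1 = 11; strictly interior points = area - boundary/2 + 1 = 969; answer 969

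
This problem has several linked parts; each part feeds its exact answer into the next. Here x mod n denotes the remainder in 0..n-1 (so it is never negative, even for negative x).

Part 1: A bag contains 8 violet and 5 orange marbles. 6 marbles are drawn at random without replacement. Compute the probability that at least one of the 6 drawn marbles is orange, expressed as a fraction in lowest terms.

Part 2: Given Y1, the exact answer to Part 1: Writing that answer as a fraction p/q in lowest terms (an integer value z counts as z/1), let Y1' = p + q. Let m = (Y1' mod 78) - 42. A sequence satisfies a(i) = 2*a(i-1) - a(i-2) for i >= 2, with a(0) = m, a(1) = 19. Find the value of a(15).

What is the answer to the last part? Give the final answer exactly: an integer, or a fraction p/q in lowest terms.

-121

Part 1: total draws C(13,6) = 1716; complement C(8,6) = 28; favorable 1716 - 28 = 1688; P = 422/429; answer 422/429
Part 2: Y1 = 422/429; threaded value p + q = 851; m = 29; a(2) = 2*(19) - 1*(29) = 9; iterating: a(2)=9, a(3)=-1, a(4)=-11, a(5)=-21, a(6)=-31, a(7)=-41, a(8)=-51, a(9)=-61, a(10)=-71, a(11)=-81, a(12)=-91, a(13)=-101, a(14)=-111, a(15)=-121; answer -121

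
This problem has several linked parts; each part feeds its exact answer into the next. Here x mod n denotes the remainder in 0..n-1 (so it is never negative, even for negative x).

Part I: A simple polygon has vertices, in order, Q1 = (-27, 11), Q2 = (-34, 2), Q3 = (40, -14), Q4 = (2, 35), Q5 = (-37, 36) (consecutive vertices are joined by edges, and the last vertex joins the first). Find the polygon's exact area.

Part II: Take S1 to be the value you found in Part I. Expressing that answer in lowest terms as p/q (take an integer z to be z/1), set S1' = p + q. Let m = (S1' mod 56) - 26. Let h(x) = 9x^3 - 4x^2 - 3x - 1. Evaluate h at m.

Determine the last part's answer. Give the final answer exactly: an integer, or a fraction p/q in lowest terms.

-271

Part I: cross terms: (-27*2 - -34*11)=320, (-34*-14 - 40*2)=396, (40*35 - 2*-14)=1428, (2*36 - -37*35)=1367, (-37*11 - -27*36)=565; twice the area = |4076| = 4076; area = 2038; answer 2038
Part II: S1 = 2038; threaded value p + q = 2039; m = -3; 9*(-3)^3 - 4*(-3)^2 - 3*(-3)^1 - 1 = (-243) + (-36) + (9) + (-1) = -271; answer -271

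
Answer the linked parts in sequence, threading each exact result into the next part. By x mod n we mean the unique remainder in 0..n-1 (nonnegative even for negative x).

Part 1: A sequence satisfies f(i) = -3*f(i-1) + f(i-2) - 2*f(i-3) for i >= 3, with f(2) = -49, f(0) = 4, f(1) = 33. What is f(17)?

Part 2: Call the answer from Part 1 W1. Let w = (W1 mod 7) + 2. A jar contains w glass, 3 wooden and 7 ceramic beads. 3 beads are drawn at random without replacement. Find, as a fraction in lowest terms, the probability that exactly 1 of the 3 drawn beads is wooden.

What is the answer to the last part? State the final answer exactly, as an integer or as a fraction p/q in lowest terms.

273/680

Part 1: f(3) = -3*(-49) + 1*(33) - 2*(4) = 172; iterating: f(3)=172, f(4)=-631, f(5)=2163, f(6)=-7464, f(7)=25817, f(8)=-89241, f(9)=308468, f(10)=-1066279, f(11)=3685787, f(12)=-12740576, f(13)=44040073, f(14)=-152232369, f(15)=526218332, f(16)=-1818967511, f(17)=6287585603; answer 6287585603
Part 2: W1 = 6287585603; w = 7; total draws C(17,3) = 680; favorable C(3,1)*C(14,2) = 273; P = 273/680; answer 273/680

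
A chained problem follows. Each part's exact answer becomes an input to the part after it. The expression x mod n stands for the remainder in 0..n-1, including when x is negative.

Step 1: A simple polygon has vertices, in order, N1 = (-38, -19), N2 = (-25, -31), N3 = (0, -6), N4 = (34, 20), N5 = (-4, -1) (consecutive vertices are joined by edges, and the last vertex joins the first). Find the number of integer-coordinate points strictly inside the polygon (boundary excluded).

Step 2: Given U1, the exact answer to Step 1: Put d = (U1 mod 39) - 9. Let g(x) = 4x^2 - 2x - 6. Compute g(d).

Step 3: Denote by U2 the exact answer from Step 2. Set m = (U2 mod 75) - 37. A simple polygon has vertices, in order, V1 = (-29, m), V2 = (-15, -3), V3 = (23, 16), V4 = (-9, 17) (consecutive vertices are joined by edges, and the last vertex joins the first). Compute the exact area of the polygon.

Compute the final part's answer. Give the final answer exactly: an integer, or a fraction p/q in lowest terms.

Step 1: cross terms: (-38*-31 - -25*-19)=703, (-25*-6 - 0*-31)=150, (0*20 - 34*-6)=204, (34*-1 - -4*20)=46, (-4*-19 - -38*-1)=38; twice the area = |1141| = 1141; area = 1141/2; boundary points = 1 + 25 + 2 + 1 + 2 = 31; strictly interior points = area - boundary/2 + 1 = 556; answer 556
Step 2: U1 = 556; d = 1; 4*(1)^2 - 2*(1)^1 - 6 = (4) + (-2) + (-6) = -4; answer -4
Step 3: U2 = -4; m = 34; cross terms: (-29*-3 - -15*34)=597, (-15*16 - 23*-3)=-171, (23*17 - -9*16)=535, (-9*34 - -29*17)=187; twice the area = |1148| = 1148; area = 574; answer 574

574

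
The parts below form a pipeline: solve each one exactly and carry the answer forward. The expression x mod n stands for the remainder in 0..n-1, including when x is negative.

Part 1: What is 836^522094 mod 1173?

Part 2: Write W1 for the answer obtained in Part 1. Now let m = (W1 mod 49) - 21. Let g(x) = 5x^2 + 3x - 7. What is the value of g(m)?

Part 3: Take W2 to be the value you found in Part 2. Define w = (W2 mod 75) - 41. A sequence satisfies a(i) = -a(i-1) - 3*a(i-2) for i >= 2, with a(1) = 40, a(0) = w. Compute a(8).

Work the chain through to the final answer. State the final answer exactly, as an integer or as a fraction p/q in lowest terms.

Part 1: squarings mod 1173: 836^1=836, 836^2=961, 836^4=370, 836^8=832, 836^16=154, 836^32=256, 836^64=1021, 836^128=817, 836^256=52, 836^512=358, 836^1024=307, 836^2048=409, 836^4096=715, 836^8192=970, 836^16384=154, 836^32768=256, 836^65536=1021, 836^131072=817, 836^262144=52; 836^522094 = 836^2 * 836^4 * 836^8 * 836^32 * 836^64 * 836^256 * 836^512 * 836^1024 * 836^4096 * 836^8192 * 836^16384 * 836^32768 * 836^65536 * 836^131072 * 836^262144 = 376 (mod 1173); answer 376
Part 2: W1 = 376; m = 12; 5*(12)^2 + 3*(12)^1 - 7 = (720) + (36) + (-7) = 749; answer 749
Part 3: W2 = 749; w = 33; a(2) = -1*(40) - 3*(33) = -139; iterating: a(2)=-139, a(3)=19, a(4)=398, a(5)=-455, a(6)=-739, a(7)=2104, a(8)=113; answer 113

113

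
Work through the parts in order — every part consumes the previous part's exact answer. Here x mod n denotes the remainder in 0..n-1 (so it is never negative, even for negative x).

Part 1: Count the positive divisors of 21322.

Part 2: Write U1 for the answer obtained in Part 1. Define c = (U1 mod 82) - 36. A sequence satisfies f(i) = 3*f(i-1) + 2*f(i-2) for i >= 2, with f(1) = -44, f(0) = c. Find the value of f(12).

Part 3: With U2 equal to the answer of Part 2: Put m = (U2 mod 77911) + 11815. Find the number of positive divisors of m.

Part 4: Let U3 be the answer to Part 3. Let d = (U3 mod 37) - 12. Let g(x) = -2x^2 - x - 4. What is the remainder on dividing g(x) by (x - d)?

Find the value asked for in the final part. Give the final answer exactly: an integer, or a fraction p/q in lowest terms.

Part 1: 21322 = 2 * 7 * 1523; number of divisors = (1+1) * (1+1) * (1+1) = 8; answer 8
Part 2: U1 = 8; c = -28; f(2) = 3*(-44) + 2*(-28) = -188; iterating: f(2)=-188, f(3)=-652, f(4)=-2332, f(5)=-8300, f(6)=-29564, f(7)=-105292, f(8)=-375004, f(9)=-1335596, f(10)=-4756796, f(11)=-16941580, f(12)=-60338332; answer -60338332
Part 3: U2 = -60338332; m = 54508; 54508 = 2^2 * 13627; number of divisors = (2+1) * (1+1) = 6; answer 6
Part 4: U3 = 6; d = -6; remainder = value at the root: -2*(-6)^2 - 1*(-6)^1 - 4 = (-72) + (6) + (-4) = -70; answer -70

-70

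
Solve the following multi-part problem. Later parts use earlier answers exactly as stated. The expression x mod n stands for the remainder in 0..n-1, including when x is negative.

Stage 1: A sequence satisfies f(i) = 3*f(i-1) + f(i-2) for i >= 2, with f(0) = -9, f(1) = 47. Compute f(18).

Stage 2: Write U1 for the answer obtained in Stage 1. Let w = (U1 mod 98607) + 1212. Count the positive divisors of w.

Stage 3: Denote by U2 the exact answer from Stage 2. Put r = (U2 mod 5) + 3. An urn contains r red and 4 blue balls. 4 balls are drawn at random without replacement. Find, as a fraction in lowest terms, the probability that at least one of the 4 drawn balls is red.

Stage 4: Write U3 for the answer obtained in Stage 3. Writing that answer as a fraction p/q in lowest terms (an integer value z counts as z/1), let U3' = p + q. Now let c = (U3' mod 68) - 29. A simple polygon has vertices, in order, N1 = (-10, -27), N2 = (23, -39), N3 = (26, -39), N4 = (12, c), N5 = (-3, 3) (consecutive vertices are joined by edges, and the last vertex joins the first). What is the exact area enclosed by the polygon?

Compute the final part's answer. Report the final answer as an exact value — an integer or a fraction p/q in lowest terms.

1221/2

Stage 1: f(2) = 3*(47) + 1*(-9) = 132; iterating: f(2)=132, f(3)=443, f(4)=1461, f(5)=4826, f(6)=15939, f(7)=52643, f(8)=173868, f(9)=574247, f(10)=1896609, f(11)=6264074, f(12)=20688831, f(13)=68330567, f(14)=225680532, f(15)=745372163, f(16)=2461797021, f(17)=8130763226, f(18)=26854086699; answer 26854086699
Stage 2: U1 = 26854086699; w = 49173; 49173 = 3 * 37 * 443; number of divisors = (1+1) * (1+1) * (1+1) = 8; answer 8
Stage 3: U2 = 8; r = 6; total draws C(10,4) = 210; complement C(4,4) = 1; favorable 210 - 1 = 209; P = 209/210; answer 209/210
Stage 4: U3 = 209/210; threaded value p + q = 419; c = -18; cross terms: (-10*-39 - 23*-27)=1011, (23*-39 - 26*-39)=117, (26*-18 - 12*-39)=0, (12*3 - -3*-18)=-18, (-3*-27 - -10*3)=111; twice the area = |1221| = 1221; area = 1221/2; answer 1221/2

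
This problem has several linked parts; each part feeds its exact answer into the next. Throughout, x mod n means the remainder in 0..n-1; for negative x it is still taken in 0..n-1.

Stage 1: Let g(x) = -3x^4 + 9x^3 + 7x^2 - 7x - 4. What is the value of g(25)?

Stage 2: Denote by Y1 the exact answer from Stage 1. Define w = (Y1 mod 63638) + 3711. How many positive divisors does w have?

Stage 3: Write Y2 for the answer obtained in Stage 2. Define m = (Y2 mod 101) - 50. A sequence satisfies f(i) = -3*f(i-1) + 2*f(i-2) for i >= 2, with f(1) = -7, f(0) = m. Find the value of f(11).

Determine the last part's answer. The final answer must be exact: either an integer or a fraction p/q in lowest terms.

5341855

Stage 1: -3*(25)^4 + 9*(25)^3 + 7*(25)^2 - 7*(25)^1 - 4 = (-1171875) + (140625) + (4375) + (-175) + (-4) = -1027054; answer -1027054
Stage 2: Y1 = -1027054; w = 58503; 58503 = 3 * 19501; number of divisors = (1+1) * (1+1) = 4; answer 4
Stage 3: Y2 = 4; m = -46; f(2) = -3*(-7) + 2*(-46) = -71; iterating: f(2)=-71, f(3)=199, f(4)=-739, f(5)=2615, f(6)=-9323, f(7)=33199, f(8)=-118243, f(9)=421127, f(10)=-1499867, f(11)=5341855; answer 5341855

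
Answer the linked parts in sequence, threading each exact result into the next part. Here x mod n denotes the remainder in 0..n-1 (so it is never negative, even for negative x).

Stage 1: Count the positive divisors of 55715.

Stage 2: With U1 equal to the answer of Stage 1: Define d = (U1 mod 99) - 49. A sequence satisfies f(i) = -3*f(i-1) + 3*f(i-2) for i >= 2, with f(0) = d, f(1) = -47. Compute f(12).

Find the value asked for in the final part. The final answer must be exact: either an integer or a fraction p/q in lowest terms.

28016199

Stage 1: 55715 = 5 * 11 * 1013; number of divisors = (1+1) * (1+1) * (1+1) = 8; answer 8
Stage 2: U1 = 8; d = -41; f(2) = -3*(-47) + 3*(-41) = 18; iterating: f(2)=18, f(3)=-195, f(4)=639, f(5)=-2502, f(6)=9423, f(7)=-35775, f(8)=135594, f(9)=-514107, f(10)=1949103, f(11)=-7389630, f(12)=28016199; answer 28016199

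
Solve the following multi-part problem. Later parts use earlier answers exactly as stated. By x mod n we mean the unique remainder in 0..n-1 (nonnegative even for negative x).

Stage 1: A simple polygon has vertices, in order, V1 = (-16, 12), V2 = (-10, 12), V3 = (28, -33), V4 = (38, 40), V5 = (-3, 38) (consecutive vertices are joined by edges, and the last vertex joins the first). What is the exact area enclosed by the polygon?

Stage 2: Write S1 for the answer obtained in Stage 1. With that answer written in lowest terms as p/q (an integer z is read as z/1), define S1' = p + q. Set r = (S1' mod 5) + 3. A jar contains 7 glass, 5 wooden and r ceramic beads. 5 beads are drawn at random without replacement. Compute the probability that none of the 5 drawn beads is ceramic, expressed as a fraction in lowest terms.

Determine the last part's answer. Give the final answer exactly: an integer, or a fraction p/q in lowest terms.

198/1547

Stage 1: cross terms: (-16*12 - -10*12)=-72, (-10*-33 - 28*12)=-6, (28*40 - 38*-33)=2374, (38*38 - -3*40)=1564, (-3*12 - -16*38)=572; twice the area = |4432| = 4432; area = 2216; answer 2216
Stage 2: S1 = 2216; threaded value p + q = 2217; r = 5; total draws C(17,5) = 6188; favorable C(12,5) = 792; P = 198/1547; answer 198/1547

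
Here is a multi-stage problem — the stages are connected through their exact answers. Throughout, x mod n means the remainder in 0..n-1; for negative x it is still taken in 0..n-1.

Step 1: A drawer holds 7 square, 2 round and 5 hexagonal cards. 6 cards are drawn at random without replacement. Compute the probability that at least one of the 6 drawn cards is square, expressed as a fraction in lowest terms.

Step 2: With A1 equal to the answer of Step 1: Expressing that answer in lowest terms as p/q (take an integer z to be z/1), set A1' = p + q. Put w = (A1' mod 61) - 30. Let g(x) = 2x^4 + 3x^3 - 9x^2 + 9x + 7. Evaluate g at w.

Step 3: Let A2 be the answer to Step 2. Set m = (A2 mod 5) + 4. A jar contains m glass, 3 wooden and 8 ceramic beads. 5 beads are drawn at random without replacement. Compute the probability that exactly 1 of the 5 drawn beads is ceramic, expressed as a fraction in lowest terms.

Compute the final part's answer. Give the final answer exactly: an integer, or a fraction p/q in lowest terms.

Step 1: total draws C(14,6) = 3003; complement C(7,6) = 7; favorable 3003 - 7 = 2996; P = 428/429; answer 428/429
Step 2: A1 = 428/429; threaded value p + q = 857; w = -27; 2*(-27)^4 + 3*(-27)^3 - 9*(-27)^2 + 9*(-27)^1 + 7 = (1062882) + (-59049) + (-6561) + (-243) + (7) = 997036; answer 997036
Step 3: A2 = 997036; m = 5; total draws C(16,5) = 4368; favorable C(8,1)*C(8,4) = 560; P = 5/39; answer 5/39

5/39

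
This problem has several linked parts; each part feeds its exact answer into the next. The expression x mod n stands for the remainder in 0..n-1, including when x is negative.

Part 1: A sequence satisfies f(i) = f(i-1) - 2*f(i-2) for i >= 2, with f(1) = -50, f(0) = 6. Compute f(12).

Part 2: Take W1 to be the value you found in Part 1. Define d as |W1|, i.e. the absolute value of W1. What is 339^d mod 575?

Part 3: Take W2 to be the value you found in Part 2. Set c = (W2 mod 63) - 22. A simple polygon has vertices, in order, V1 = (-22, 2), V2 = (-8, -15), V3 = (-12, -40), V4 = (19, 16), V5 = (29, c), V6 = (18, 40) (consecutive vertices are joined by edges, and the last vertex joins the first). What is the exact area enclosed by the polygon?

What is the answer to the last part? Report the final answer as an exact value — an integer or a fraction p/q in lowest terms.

2689/2

Part 1: f(2) = 1*(-50) - 2*(6) = -62; iterating: f(2)=-62, f(3)=38, f(4)=162, f(5)=86, f(6)=-238, f(7)=-410, f(8)=66, f(9)=886, f(10)=754, f(11)=-1018, f(12)=-2526; answer -2526
Part 2: W1 = -2526; d = 2526; squarings mod 575: 339^1=339, 339^2=496, 339^4=491, 339^8=156, 339^16=186, 339^32=96, 339^64=16, 339^128=256, 339^256=561, 339^512=196, 339^1024=466, 339^2048=381; 339^2526 = 339^2 * 339^4 * 339^8 * 339^16 * 339^64 * 339^128 * 339^256 * 339^2048 = 486 (mod 575); answer 486
Part 3: W2 = 486; c = 23; cross terms: (-22*-15 - -8*2)=346, (-8*-40 - -12*-15)=140, (-12*16 - 19*-40)=568, (19*23 - 29*16)=-27, (29*40 - 18*23)=746, (18*2 - -22*40)=916; twice the area = |2689| = 2689; area = 2689/2; answer 2689/2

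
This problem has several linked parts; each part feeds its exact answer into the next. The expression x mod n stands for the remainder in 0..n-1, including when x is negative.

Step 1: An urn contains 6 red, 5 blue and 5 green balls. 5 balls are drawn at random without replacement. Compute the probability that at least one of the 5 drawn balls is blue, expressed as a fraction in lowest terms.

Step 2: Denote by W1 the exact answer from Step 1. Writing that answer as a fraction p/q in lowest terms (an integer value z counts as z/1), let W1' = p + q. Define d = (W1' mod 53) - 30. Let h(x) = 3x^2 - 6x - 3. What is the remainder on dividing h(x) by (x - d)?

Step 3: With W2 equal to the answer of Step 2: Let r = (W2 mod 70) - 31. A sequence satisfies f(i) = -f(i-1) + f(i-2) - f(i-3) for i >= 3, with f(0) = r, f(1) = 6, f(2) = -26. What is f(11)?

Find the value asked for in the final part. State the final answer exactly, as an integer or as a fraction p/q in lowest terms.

Step 1: total draws C(16,5) = 4368; complement C(11,5) = 462; favorable 4368 - 462 = 3906; P = 93/104; answer 93/104
Step 2: W1 = 93/104; threaded value p + q = 197; d = 8; remainder = value at the root: 3*(8)^2 - 6*(8)^1 - 3 = (192) + (-48) + (-3) = 141; answer 141
Step 3: W2 = 141; r = -30; f(3) = -1*(-26) + 1*(6) - 1*(-30) = 62; iterating: f(3)=62, f(4)=-94, f(5)=182, f(6)=-338, f(7)=614, f(8)=-1134, f(9)=2086, f(10)=-3834, f(11)=7054; answer 7054

7054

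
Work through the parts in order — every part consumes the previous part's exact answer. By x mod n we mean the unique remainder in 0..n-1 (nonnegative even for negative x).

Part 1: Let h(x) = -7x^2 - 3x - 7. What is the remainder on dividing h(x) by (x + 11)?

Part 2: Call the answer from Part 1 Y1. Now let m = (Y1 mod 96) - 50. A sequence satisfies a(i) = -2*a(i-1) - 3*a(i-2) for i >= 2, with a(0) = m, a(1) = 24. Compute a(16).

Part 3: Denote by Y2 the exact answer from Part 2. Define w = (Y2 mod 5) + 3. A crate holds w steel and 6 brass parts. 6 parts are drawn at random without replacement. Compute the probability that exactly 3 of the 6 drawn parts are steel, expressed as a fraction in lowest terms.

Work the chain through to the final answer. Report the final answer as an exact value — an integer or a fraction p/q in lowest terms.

100/231

Part 1: remainder = value at the root: -7*(-11)^2 - 3*(-11)^1 - 7 = (-847) + (33) + (-7) = -821; answer -821
Part 2: Y1 = -821; m = -7; a(2) = -2*(24) - 3*(-7) = -27; iterating: a(2)=-27, a(3)=-18, a(4)=117, a(5)=-180, a(6)=9, a(7)=522, a(8)=-1071, a(9)=576, a(10)=2061, a(11)=-5850, a(12)=5517, a(13)=6516, a(14)=-29583, a(15)=39618, a(16)=9513; answer 9513
Part 3: Y2 = 9513; w = 6; total draws C(12,6) = 924; favorable C(6,3)*C(6,3) = 400; P = 100/231; answer 100/231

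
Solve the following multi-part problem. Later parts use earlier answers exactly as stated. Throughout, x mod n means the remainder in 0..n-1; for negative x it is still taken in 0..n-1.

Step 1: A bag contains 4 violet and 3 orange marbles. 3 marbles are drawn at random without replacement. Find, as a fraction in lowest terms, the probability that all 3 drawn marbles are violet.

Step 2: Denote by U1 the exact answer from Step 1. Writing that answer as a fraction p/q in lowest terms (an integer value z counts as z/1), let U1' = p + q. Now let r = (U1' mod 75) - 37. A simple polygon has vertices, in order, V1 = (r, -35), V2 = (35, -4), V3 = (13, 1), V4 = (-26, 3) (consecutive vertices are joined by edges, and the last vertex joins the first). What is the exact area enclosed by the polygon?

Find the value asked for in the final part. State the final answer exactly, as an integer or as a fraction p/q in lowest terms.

2273/2

Step 1: total draws C(7,3) = 35; favorable C(4,3) = 4; P = 4/35; answer 4/35
Step 2: U1 = 4/35; threaded value p + q = 39; r = 2; cross terms: (2*-4 - 35*-35)=1217, (35*1 - 13*-4)=87, (13*3 - -26*1)=65, (-26*-35 - 2*3)=904; twice the area = |2273| = 2273; area = 2273/2; answer 2273/2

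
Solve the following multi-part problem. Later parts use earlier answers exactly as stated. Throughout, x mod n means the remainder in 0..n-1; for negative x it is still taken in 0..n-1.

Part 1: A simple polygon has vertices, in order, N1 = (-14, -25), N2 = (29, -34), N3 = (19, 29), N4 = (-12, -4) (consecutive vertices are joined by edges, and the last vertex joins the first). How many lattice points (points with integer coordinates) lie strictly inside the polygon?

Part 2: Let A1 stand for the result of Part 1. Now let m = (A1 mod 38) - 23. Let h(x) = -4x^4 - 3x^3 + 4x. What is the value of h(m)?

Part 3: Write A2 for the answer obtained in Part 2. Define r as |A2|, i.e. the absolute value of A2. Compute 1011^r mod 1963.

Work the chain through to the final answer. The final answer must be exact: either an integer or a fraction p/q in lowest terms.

Part 1: cross terms: (-14*-34 - 29*-25)=1201, (29*29 - 19*-34)=1487, (19*-4 - -12*29)=272, (-12*-25 - -14*-4)=244; twice the area = |3204| = 3204; area = 1602; boundary points = 1 + 1 + 1 + 1 = 4; strictly interior points = area - boundary/2 + 1 = 1601; answer 1601
Part 2: A1 = 1601; m = -18; -4*(-18)^4 - 3*(-18)^3 + 4*(-18)^1 = (-419904) + (17496) + (-72) = -402480; answer -402480
Part 3: A2 = -402480; r = 402480; squarings mod 1963: 1011^1=1011, 1011^2=1361, 1011^4=1212, 1011^8=620, 1011^16=1615, 1011^32=1361, 1011^64=1212, 1011^128=620, 1011^256=1615, 1011^512=1361, 1011^1024=1212, 1011^2048=620, 1011^4096=1615, 1011^8192=1361, 1011^16384=1212, 1011^32768=620, 1011^65536=1615, 1011^131072=1361, 1011^262144=1212; 1011^402480 = 1011^16 * 1011^32 * 1011^1024 * 1011^8192 * 1011^131072 * 1011^262144 = 1 (mod 1963); answer 1

1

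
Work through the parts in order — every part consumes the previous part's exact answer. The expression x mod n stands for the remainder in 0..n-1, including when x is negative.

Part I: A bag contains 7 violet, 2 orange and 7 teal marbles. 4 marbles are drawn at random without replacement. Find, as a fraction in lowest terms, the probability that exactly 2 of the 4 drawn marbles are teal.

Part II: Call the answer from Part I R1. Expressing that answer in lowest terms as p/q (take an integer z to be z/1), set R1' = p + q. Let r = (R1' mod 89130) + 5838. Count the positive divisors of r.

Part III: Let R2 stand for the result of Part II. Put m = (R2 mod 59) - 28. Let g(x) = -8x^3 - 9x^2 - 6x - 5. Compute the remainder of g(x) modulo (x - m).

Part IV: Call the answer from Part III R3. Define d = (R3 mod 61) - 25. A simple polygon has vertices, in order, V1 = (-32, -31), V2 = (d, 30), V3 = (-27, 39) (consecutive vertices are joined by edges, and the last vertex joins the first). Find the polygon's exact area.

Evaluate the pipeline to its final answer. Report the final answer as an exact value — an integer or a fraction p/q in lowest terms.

Part I: total draws C(16,4) = 1820; favorable C(7,2)*C(9,2) = 756; P = 27/65; answer 27/65
Part II: R1 = 27/65; threaded value p + q = 92; r = 5930; 5930 = 2 * 5 * 593; number of divisors = (1+1) * (1+1) * (1+1) = 8; answer 8
Part III: R2 = 8; m = -20; remainder = value at the root: -8*(-20)^3 - 9*(-20)^2 - 6*(-20)^1 - 5 = (64000) + (-3600) + (120) + (-5) = 60515; answer 60515
Part IV: R3 = 60515; d = -22; cross terms: (-32*30 - -22*-31)=-1642, (-22*39 - -27*30)=-48, (-27*-31 - -32*39)=2085; twice the area = |395| = 395; area = 395/2; answer 395/2

395/2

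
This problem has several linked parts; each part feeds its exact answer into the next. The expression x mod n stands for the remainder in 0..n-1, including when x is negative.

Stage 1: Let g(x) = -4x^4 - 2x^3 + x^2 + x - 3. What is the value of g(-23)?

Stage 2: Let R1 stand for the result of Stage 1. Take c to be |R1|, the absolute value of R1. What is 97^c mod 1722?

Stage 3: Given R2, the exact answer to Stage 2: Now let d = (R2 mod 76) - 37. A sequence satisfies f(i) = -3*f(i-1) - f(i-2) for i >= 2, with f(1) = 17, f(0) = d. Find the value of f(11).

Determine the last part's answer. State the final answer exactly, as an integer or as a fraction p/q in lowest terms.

Stage 1: -4*(-23)^4 - 2*(-23)^3 + 1*(-23)^2 + 1*(-23)^1 - 3 = (-1119364) + (24334) + (529) + (-23) + (-3) = -1094527; answer -1094527
Stage 2: R1 = -1094527; c = 1094527; squarings mod 1722: 97^1=97, 97^2=799, 97^4=1261, 97^8=715, 97^16=1513, 97^32=631, 97^64=379, 97^128=715, 97^256=1513, 97^512=631, 97^1024=379, 97^2048=715, 97^4096=1513, 97^8192=631, 97^16384=379, 97^32768=715, 97^65536=1513, 97^131072=631, 97^262144=379, 97^524288=715, 97^1048576=1513; 97^1094527 = 97^1 * 97^2 * 97^4 * 97^8 * 97^16 * 97^32 * 97^64 * 97^256 * 97^512 * 97^4096 * 97^8192 * 97^32768 * 97^1048576 = 895 (mod 1722); answer 895
Stage 3: R2 = 895; d = 22; f(2) = -3*(17) - 1*(22) = -73; iterating: f(2)=-73, f(3)=202, f(4)=-533, f(5)=1397, f(6)=-3658, f(7)=9577, f(8)=-25073, f(9)=65642, f(10)=-171853, f(11)=449917; answer 449917

449917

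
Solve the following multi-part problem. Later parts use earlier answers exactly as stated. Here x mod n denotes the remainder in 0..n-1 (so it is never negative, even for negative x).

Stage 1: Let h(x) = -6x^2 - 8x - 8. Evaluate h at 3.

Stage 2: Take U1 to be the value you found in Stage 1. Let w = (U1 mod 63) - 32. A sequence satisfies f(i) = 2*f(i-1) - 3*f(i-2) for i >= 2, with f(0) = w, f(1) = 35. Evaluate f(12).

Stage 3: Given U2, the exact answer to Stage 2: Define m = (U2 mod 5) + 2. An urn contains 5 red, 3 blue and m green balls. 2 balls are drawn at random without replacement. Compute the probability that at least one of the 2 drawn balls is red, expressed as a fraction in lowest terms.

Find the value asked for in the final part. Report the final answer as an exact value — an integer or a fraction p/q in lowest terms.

Stage 1: -6*(3)^2 - 8*(3)^1 - 8 = (-54) + (-24) + (-8) = -86; answer -86
Stage 2: U1 = -86; w = 8; f(2) = 2*(35) - 3*(8) = 46; iterating: f(2)=46, f(3)=-13, f(4)=-164, f(5)=-289, f(6)=-86, f(7)=695, f(8)=1648, f(9)=1211, f(10)=-2522, f(11)=-8677, f(12)=-9788; answer -9788
Stage 3: U2 = -9788; m = 4; total draws C(12,2) = 66; complement C(7,2) = 21; favorable 66 - 21 = 45; P = 15/22; answer 15/22

15/22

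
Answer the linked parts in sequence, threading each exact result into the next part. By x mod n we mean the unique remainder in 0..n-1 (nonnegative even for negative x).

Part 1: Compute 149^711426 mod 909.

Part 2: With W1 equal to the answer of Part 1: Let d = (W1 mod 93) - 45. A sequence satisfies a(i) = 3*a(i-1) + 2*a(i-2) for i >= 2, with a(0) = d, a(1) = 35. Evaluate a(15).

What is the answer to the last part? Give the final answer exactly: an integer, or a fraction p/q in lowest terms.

623517493

Part 1: squarings mod 909: 149^1=149, 149^2=385, 149^4=58, 149^8=637, 149^16=355, 149^32=583, 149^64=832, 149^128=475, 149^256=193, 149^512=889, 149^1024=400, 149^2048=16, 149^4096=256, 149^8192=88, 149^16384=472, 149^32768=79, 149^65536=787, 149^131072=340, 149^262144=157, 149^524288=106; 149^711426 = 149^2 * 149^256 * 149^512 * 149^2048 * 149^4096 * 149^16384 * 149^32768 * 149^131072 * 149^524288 = 379 (mod 909); answer 379
Part 2: W1 = 379; d = -38; a(2) = 3*(35) + 2*(-38) = 29; iterating: a(2)=29, a(3)=157, a(4)=529, a(5)=1901, a(6)=6761, a(7)=24085, a(8)=85777, a(9)=305501, a(10)=1088057, a(11)=3875173, a(12)=13801633, a(13)=49155245, a(14)=175069001, a(15)=623517493; answer 623517493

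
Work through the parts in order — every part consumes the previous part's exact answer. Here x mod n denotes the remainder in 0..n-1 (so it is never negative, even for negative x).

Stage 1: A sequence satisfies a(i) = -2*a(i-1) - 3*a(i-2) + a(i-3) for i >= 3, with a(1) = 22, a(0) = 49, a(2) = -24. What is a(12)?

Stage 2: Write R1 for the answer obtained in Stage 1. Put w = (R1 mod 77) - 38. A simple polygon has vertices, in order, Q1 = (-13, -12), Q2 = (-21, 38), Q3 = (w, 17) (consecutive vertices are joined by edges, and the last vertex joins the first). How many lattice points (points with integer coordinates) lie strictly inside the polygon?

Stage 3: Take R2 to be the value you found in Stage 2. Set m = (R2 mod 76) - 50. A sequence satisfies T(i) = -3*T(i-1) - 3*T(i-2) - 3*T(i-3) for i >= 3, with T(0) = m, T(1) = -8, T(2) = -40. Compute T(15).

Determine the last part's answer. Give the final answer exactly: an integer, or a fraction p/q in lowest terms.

3060099

Stage 1: a(3) = -2*(-24) - 3*(22) + 1*(49) = 31; iterating: a(3)=31, a(4)=32, a(5)=-181, a(6)=297, a(7)=-19, a(8)=-1034, a(9)=2422, a(10)=-1761, a(11)=-4778, a(12)=17261; answer 17261
Stage 2: R1 = 17261; w = -25; cross terms: (-13*38 - -21*-12)=-746, (-21*17 - -25*38)=593, (-25*-12 - -13*17)=521; twice the area = |368| = 368; area = 184; boundary points = 2 + 1 + 1 = 4; strictly interior points = area - boundary/2 + 1 = 183; answer 183
Stage 3: R2 = 183; m = -19; T(3) = -3*(-40) - 3*(-8) - 3*(-19) = 201; iterating: T(3)=201, T(4)=-459, T(5)=894, T(6)=-1908, T(7)=4419, T(8)=-10215, T(9)=23112, T(10)=-51948, T(11)=117153, T(12)=-264951, T(13)=599238, T(14)=-1354320, T(15)=3060099; answer 3060099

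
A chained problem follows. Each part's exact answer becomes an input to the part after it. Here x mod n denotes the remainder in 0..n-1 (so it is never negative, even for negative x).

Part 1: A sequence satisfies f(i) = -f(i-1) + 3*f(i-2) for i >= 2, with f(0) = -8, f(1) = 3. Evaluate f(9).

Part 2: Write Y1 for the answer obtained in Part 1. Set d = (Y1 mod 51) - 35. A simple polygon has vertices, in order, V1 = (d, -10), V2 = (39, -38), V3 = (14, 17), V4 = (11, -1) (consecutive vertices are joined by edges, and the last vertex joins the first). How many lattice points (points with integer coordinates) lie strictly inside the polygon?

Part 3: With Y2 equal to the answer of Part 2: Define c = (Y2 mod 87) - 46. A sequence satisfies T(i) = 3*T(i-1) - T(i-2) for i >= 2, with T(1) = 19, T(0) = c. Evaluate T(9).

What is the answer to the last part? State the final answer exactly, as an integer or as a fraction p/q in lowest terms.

Part 1: f(2) = -1*(3) + 3*(-8) = -27; iterating: f(2)=-27, f(3)=36, f(4)=-117, f(5)=225, f(6)=-576, f(7)=1251, f(8)=-2979, f(9)=6732; answer 6732
Part 2: Y1 = 6732; d = -35; cross terms: (-35*-38 - 39*-10)=1720, (39*17 - 14*-38)=1195, (14*-1 - 11*17)=-201, (11*-10 - -35*-1)=-145; twice the area = |2569| = 2569; area = 2569/2; boundary points = 2 + 5 + 3 + 1 = 11; strictly interior points = area - boundary/2 + 1 = 1280; answer 1280
Part 3: Y2 = 1280; c = 16; T(2) = 3*(19) - 1*(16) = 41; iterating: T(2)=41, T(3)=104, T(4)=271, T(5)=709, T(6)=1856, T(7)=4859, T(8)=12721, T(9)=33304; answer 33304

33304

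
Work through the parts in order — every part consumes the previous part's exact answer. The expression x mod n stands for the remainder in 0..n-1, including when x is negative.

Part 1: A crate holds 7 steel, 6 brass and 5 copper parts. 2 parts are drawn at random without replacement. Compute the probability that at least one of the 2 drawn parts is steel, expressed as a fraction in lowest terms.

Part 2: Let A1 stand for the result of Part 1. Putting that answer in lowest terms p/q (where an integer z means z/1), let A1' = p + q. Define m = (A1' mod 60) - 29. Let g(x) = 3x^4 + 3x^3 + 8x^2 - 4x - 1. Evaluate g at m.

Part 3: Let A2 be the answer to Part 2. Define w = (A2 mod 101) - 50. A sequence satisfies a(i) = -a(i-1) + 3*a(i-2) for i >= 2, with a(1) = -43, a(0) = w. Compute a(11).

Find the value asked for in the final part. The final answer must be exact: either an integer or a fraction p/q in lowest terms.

Part 1: total draws C(18,2) = 153; complement C(11,2) = 55; favorable 153 - 55 = 98; P = 98/153; answer 98/153
Part 2: A1 = 98/153; threaded value p + q = 251; m = -18; 3*(-18)^4 + 3*(-18)^3 + 8*(-18)^2 - 4*(-18)^1 - 1 = (314928) + (-17496) + (2592) + (72) + (-1) = 300095; answer 300095
Part 3: A2 = 300095; w = -26; a(2) = -1*(-43) + 3*(-26) = -35; iterating: a(2)=-35, a(3)=-94, a(4)=-11, a(5)=-271, a(6)=238, a(7)=-1051, a(8)=1765, a(9)=-4918, a(10)=10213, a(11)=-24967; answer -24967

-24967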